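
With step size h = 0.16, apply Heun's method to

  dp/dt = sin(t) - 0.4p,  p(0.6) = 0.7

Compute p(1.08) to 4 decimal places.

0.9017

Heun: k1 = f(t_n, p_n); k2 = f(t_n + h, p_n + h·k1); p_{n+1} = p_n + (h/2)·(k1 + k2).
t=0.600000, p=0.700000:
  k1 = f(0.600000, 0.700000) = 0.284642
  k2 = f(0.760000, 0.745543) = 0.390704
  p ← 0.700000 + (0.16/2)·(0.284642 + 0.390704) = 0.754028
t=0.760000, p=0.754028:
  k1 = f(0.760000, 0.754028) = 0.387310
  k2 = f(0.920000, 0.815997) = 0.469203
  p ← 0.754028 + (0.16/2)·(0.387310 + 0.469203) = 0.822549
t=0.920000, p=0.822549:
  k1 = f(0.920000, 0.822549) = 0.466582
  k2 = f(1.080000, 0.897202) = 0.523077
  p ← 0.822549 + (0.16/2)·(0.466582 + 0.523077) = 0.901722
p(1.08) ≈ 0.9017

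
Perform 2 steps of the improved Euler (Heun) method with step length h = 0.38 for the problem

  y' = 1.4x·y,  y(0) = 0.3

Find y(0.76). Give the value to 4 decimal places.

Heun: k1 = f(x_n, y_n); k2 = f(x_n + h, y_n + h·k1); y_{n+1} = y_n + (h/2)·(k1 + k2).
x=0.000000, y=0.300000:
  k1 = f(0.000000, 0.300000) = 0.000000
  k2 = f(0.380000, 0.300000) = 0.159600
  y ← 0.300000 + (0.38/2)·(0.000000 + 0.159600) = 0.330324
x=0.380000, y=0.330324:
  k1 = f(0.380000, 0.330324) = 0.175732
  k2 = f(0.760000, 0.397102) = 0.422517
  y ← 0.330324 + (0.38/2)·(0.175732 + 0.422517) = 0.443991
y(0.76) ≈ 0.4440

0.4440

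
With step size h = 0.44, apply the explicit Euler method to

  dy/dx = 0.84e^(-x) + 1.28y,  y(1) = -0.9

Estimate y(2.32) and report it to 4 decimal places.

-2.9123

Euler: y_{n+1} = y_n + h·f(x_n, y_n).
x=1.000000, y=-0.900000: f=-0.842981 → y ← -0.900000 + 0.44·(-0.842981) = -1.270912
x=1.440000, y=-1.270912: f=-1.427748 → y ← -1.270912 + 0.44·(-1.427748) = -1.899121
x=1.880000, y=-1.899121: f=-2.302699 → y ← -1.899121 + 0.44·(-2.302699) = -2.912308
y(2.32) ≈ -2.9123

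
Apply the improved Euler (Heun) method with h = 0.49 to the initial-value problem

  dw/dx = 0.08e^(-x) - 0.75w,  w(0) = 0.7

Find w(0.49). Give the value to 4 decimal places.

0.5144

Heun: k1 = f(x_n, w_n); k2 = f(x_n + h, w_n + h·k1); w_{n+1} = w_n + (h/2)·(k1 + k2).
x=0.000000, w=0.700000:
  k1 = f(0.000000, 0.700000) = -0.445000
  k2 = f(0.490000, 0.481950) = -0.312452
  w ← 0.700000 + (0.49/2)·(-0.445000 + (-0.312452)) = 0.514424
w(0.49) ≈ 0.5144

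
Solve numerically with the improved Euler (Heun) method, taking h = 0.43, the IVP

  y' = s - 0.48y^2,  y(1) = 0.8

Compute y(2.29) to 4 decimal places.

Heun: k1 = f(s_n, y_n); k2 = f(s_n + h, y_n + h·k1); y_{n+1} = y_n + (h/2)·(k1 + k2).
s=1.000000, y=0.800000:
  k1 = f(1.000000, 0.800000) = 0.692800
  k2 = f(1.430000, 1.097904) = 0.851411
  y ← 0.800000 + (0.43/2)·(0.692800 + 0.851411) = 1.132005
s=1.430000, y=1.132005:
  k1 = f(1.430000, 1.132005) = 0.814911
  k2 = f(1.860000, 1.482417) = 0.805171
  y ← 1.132005 + (0.43/2)·(0.814911 + 0.805171) = 1.480323
s=1.860000, y=1.480323:
  k1 = f(1.860000, 1.480323) = 0.808149
  k2 = f(2.290000, 1.827827) = 0.686343
  y ← 1.480323 + (0.43/2)·(0.808149 + 0.686343) = 1.801639
y(2.29) ≈ 1.8016

1.8016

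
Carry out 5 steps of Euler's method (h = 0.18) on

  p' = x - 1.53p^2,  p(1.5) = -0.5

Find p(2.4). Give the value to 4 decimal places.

Euler: p_{n+1} = p_n + h·f(x_n, p_n).
x=1.500000, p=-0.500000: f=1.117500 → p ← -0.500000 + 0.18·1.117500 = -0.298850
x=1.680000, p=-0.298850: f=1.543354 → p ← -0.298850 + 0.18·1.543354 = -0.021046
x=1.860000, p=-0.021046: f=1.859322 → p ← -0.021046 + 0.18·1.859322 = 0.313632
x=2.040000, p=0.313632: f=1.889502 → p ← 0.313632 + 0.18·1.889502 = 0.653742
x=2.220000, p=0.653742: f=1.566111 → p ← 0.653742 + 0.18·1.566111 = 0.935642
p(2.4) ≈ 0.9356

0.9356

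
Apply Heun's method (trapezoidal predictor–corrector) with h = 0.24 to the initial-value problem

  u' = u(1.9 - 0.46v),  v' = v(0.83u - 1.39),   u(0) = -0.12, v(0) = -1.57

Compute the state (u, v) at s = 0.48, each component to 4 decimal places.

Heun on (u,v): k1 = f(s_n, state_n); k2 = f(s_n + h, state_n + h·k1); state_{n+1} = state_n + (h/2)·(k1 + k2).
0.000000: (-0.120000, -1.570000)
  k1 = (-0.314664, 2.338672)
  predictor → (-0.195519, -1.008719)
  k2 = (-0.462210, 1.565815)
  → (-0.213225, -1.101462)
0.240000: (-0.213225, -1.101462)
  k1 = (-0.513162, 1.725965)
  predictor → (-0.336384, -0.687230)
  k2 = (-0.745469, 1.147123)
  → (-0.364261, -0.756691)
(u(0.48), v(0.48)) ≈ (-0.3643, -0.7567)

-0.3643, -0.7567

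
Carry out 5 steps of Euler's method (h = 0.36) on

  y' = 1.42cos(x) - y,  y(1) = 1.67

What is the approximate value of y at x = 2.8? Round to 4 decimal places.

Euler: y_{n+1} = y_n + h·f(x_n, y_n).
x=1.000000, y=1.670000: f=-0.902771 → y ← 1.670000 + 0.36·(-0.902771) = 1.345003
x=1.360000, y=1.345003: f=-1.047884 → y ← 1.345003 + 0.36·(-1.047884) = 0.967764
x=1.720000, y=0.967764: f=-1.178848 → y ← 0.967764 + 0.36·(-1.178848) = 0.543379
x=2.080000, y=0.543379: f=-1.235604 → y ← 0.543379 + 0.36·(-1.235604) = 0.098562
x=2.440000, y=0.098562: f=-1.183179 → y ← 0.098562 + 0.36·(-1.183179) = -0.327383
y(2.8) ≈ -0.3274

-0.3274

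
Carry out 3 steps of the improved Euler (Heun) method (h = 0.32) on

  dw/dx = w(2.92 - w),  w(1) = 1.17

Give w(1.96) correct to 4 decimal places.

Heun: k1 = f(x_n, w_n); k2 = f(x_n + h, w_n + h·k1); w_{n+1} = w_n + (h/2)·(k1 + k2).
x=1.000000, w=1.170000:
  k1 = f(1.000000, 1.170000) = 2.047500
  k2 = f(1.320000, 1.825200) = 1.998229
  w ← 1.170000 + (0.32/2)·(2.047500 + 1.998229) = 1.817317
x=1.320000, w=1.817317:
  k1 = f(1.320000, 1.817317) = 2.003925
  k2 = f(1.640000, 2.458573) = 1.134453
  w ← 1.817317 + (0.32/2)·(2.003925 + 1.134453) = 2.319457
x=1.640000, w=2.319457:
  k1 = f(1.640000, 2.319457) = 1.392934
  k2 = f(1.960000, 2.765196) = 0.428064
  w ← 2.319457 + (0.32/2)·(1.392934 + 0.428064) = 2.610817
w(1.96) ≈ 2.6108

2.6108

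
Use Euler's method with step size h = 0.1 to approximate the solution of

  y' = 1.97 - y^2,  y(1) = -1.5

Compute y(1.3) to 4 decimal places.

-1.6122

Euler: y_{n+1} = y_n + h·f(t_n, y_n).
t=1.000000, y=-1.500000: f=-0.280000 → y ← -1.500000 + 0.1·(-0.280000) = -1.528000
t=1.100000, y=-1.528000: f=-0.364784 → y ← -1.528000 + 0.1·(-0.364784) = -1.564478
t=1.200000, y=-1.564478: f=-0.477593 → y ← -1.564478 + 0.1·(-0.477593) = -1.612238
y(1.3) ≈ -1.6122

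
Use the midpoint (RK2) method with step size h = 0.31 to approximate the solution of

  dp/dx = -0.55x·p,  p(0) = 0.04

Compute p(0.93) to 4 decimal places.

0.0314

Midpoint: k1 = f(x_n, p_n); k2 = f(x_n + h/2, p_n + (h/2)·k1); p_{n+1} = p_n + h·k2.
x=0.000000, p=0.040000:
  k1 = f(0.000000, 0.040000) = 0.000000
  k2 = f(0.155000, 0.040000) = -0.003410
  p ← 0.040000 + 0.31·(-0.003410) = 0.038943
x=0.310000, p=0.038943:
  k1 = f(0.310000, 0.038943) = -0.006640
  k2 = f(0.465000, 0.037914) = -0.009696
  p ← 0.038943 + 0.31·(-0.009696) = 0.035937
x=0.620000, p=0.035937:
  k1 = f(0.620000, 0.035937) = -0.012255
  k2 = f(0.775000, 0.034038) = -0.014509
  p ← 0.035937 + 0.31·(-0.014509) = 0.031439
p(0.93) ≈ 0.0314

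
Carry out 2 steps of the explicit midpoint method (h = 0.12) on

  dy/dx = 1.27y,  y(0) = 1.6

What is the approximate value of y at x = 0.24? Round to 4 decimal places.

2.1679

Midpoint: k1 = f(x_n, y_n); k2 = f(x_n + h/2, y_n + (h/2)·k1); y_{n+1} = y_n + h·k2.
x=0.000000, y=1.600000:
  k1 = f(0.000000, 1.600000) = 2.032000
  k2 = f(0.060000, 1.721920) = 2.186838
  y ← 1.600000 + 0.12·2.186838 = 1.862421
x=0.120000, y=1.862421:
  k1 = f(0.120000, 1.862421) = 2.365274
  k2 = f(0.180000, 2.004337) = 2.545508
  y ← 1.862421 + 0.12·2.545508 = 2.167882
y(0.24) ≈ 2.1679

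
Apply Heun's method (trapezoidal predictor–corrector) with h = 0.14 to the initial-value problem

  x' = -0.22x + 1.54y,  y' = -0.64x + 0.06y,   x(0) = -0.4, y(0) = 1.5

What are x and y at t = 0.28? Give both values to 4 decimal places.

0.2653, 1.5374

Heun on (x,y): k1 = f(t_n, state_n); k2 = f(t_n + h, state_n + h·k1); state_{n+1} = state_n + (h/2)·(k1 + k2).
0.000000: (-0.400000, 1.500000)
  k1 = (2.398000, 0.346000)
  predictor → (-0.064280, 1.548440)
  k2 = (2.398739, 0.134046)
  → (-0.064228, 1.533603)
0.140000: (-0.064228, 1.533603)
  k1 = (2.375879, 0.133122)
  predictor → (0.268395, 1.552240)
  k2 = (2.331403, -0.078638)
  → (0.265282, 1.537417)
(x(0.28), y(0.28)) ≈ (0.2653, 1.5374)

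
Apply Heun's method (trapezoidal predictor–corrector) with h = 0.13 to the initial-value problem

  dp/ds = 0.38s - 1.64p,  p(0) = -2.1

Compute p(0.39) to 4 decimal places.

Heun: k1 = f(s_n, p_n); k2 = f(s_n + h, p_n + h·k1); p_{n+1} = p_n + (h/2)·(k1 + k2).
s=0.000000, p=-2.100000:
  k1 = f(0.000000, -2.100000) = 3.444000
  k2 = f(0.130000, -1.652280) = 2.759139
  p ← -2.100000 + (0.13/2)·(3.444000 + 2.759139) = -1.696796
s=0.130000, p=-1.696796:
  k1 = f(0.130000, -1.696796) = 2.832145
  k2 = f(0.260000, -1.328617) = 2.277732
  p ← -1.696796 + (0.13/2)·(2.832145 + 2.277732) = -1.364654
s=0.260000, p=-1.364654:
  k1 = f(0.260000, -1.364654) = 2.336832
  k2 = f(0.390000, -1.060866) = 1.888020
  p ← -1.364654 + (0.13/2)·(2.336832 + 1.888020) = -1.090039
p(0.39) ≈ -1.0900

-1.0900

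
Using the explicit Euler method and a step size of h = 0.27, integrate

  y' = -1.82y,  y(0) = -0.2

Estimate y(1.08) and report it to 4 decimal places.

Euler: y_{n+1} = y_n + h·f(x_n, y_n).
x=0.000000, y=-0.200000: f=0.364000 → y ← -0.200000 + 0.27·0.364000 = -0.101720
x=0.270000, y=-0.101720: f=0.185130 → y ← -0.101720 + 0.27·0.185130 = -0.051735
x=0.540000, y=-0.051735: f=0.094157 → y ← -0.051735 + 0.27·0.094157 = -0.026312
x=0.810000, y=-0.026312: f=0.047888 → y ← -0.026312 + 0.27·0.047888 = -0.013382
y(1.08) ≈ -0.0134

-0.0134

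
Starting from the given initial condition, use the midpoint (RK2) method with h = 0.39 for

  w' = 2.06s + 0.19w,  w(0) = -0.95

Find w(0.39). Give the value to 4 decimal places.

-0.8663

Midpoint: k1 = f(s_n, w_n); k2 = f(s_n + h/2, w_n + (h/2)·k1); w_{n+1} = w_n + h·k2.
s=0.000000, w=-0.950000:
  k1 = f(0.000000, -0.950000) = -0.180500
  k2 = f(0.195000, -0.985197) = 0.214512
  w ← -0.950000 + 0.39·0.214512 = -0.866340
w(0.39) ≈ -0.8663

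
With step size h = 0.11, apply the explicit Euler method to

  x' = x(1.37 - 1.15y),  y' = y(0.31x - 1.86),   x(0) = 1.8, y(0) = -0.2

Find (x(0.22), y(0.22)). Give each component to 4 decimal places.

2.4817, -0.1487

Euler on (x,y): x_{n+1} = x_n + h·x', y_{n+1} = y_n + h·y'.
0.000000: (1.800000, -0.200000); f=(2.880000, 0.260400) → (2.116800, -0.171356)
0.110000: (2.116800, -0.171356); f=(3.317151, 0.206277) → (2.481687, -0.148666)
(x(0.22), y(0.22)) ≈ (2.4817, -0.1487)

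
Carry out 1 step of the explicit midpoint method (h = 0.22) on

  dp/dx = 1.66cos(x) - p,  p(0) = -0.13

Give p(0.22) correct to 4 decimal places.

0.2183

Midpoint: k1 = f(x_n, p_n); k2 = f(x_n + h/2, p_n + (h/2)·k1); p_{n+1} = p_n + h·k2.
x=0.000000, p=-0.130000:
  k1 = f(0.000000, -0.130000) = 1.790000
  k2 = f(0.110000, 0.066900) = 1.583067
  p ← -0.130000 + 0.22·1.583067 = 0.218275
p(0.22) ≈ 0.2183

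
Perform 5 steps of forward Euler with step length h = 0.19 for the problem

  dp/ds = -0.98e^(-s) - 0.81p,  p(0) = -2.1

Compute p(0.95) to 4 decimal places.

Euler: p_{n+1} = p_n + h·f(s_n, p_n).
s=0.000000, p=-2.100000: f=0.721000 → p ← -2.100000 + 0.19·0.721000 = -1.963010
s=0.190000, p=-1.963010: f=0.779618 → p ← -1.963010 + 0.19·0.779618 = -1.814883
s=0.380000, p=-1.814883: f=0.799871 → p ← -1.814883 + 0.19·0.799871 = -1.662907
s=0.570000, p=-1.662907: f=0.792740 → p ← -1.662907 + 0.19·0.792740 = -1.512287
s=0.760000, p=-1.512287: f=0.766639 → p ← -1.512287 + 0.19·0.766639 = -1.366625
p(0.95) ≈ -1.3666

-1.3666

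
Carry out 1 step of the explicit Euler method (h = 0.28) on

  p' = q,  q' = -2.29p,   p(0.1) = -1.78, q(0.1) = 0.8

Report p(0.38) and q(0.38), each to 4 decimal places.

Euler on (p,q): p_{n+1} = p_n + h·p', q_{n+1} = q_n + h·q'.
0.100000: (-1.780000, 0.800000); f=(0.800000, 4.076200) → (-1.556000, 1.941336)
(p(0.38), q(0.38)) ≈ (-1.5560, 1.9413)

-1.5560, 1.9413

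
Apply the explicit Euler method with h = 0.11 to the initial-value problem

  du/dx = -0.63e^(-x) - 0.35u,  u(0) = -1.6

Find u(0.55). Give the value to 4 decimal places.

-1.5732

Euler: u_{n+1} = u_n + h·f(x_n, u_n).
x=0.000000, u=-1.600000: f=-0.070000 → u ← -1.600000 + 0.11·(-0.070000) = -1.607700
x=0.110000, u=-1.607700: f=-0.001681 → u ← -1.607700 + 0.11·(-0.001681) = -1.607885
x=0.220000, u=-1.607885: f=0.057173 → u ← -1.607885 + 0.11·0.057173 = -1.601596
x=0.330000, u=-1.601596: f=0.107637 → u ← -1.601596 + 0.11·0.107637 = -1.589756
x=0.440000, u=-1.589756: f=0.150672 → u ← -1.589756 + 0.11·0.150672 = -1.573182
u(0.55) ≈ -1.5732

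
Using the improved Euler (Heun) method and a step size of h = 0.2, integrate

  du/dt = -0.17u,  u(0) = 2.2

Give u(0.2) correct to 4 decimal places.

2.1265

Heun: k1 = f(t_n, u_n); k2 = f(t_n + h, u_n + h·k1); u_{n+1} = u_n + (h/2)·(k1 + k2).
t=0.000000, u=2.200000:
  k1 = f(0.000000, 2.200000) = -0.374000
  k2 = f(0.200000, 2.125200) = -0.361284
  u ← 2.200000 + (0.2/2)·(-0.374000 + (-0.361284)) = 2.126472
u(0.2) ≈ 2.1265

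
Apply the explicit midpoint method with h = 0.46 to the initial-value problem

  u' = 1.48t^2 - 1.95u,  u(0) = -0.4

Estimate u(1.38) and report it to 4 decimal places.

Midpoint: k1 = f(t_n, u_n); k2 = f(t_n + h/2, u_n + (h/2)·k1); u_{n+1} = u_n + h·k2.
t=0.000000, u=-0.400000:
  k1 = f(0.000000, -0.400000) = 0.780000
  k2 = f(0.230000, -0.220600) = 0.508462
  u ← -0.400000 + 0.46·0.508462 = -0.166107
t=0.460000, u=-0.166107:
  k1 = f(0.460000, -0.166107) = 0.637078
  k2 = f(0.690000, -0.019580) = 0.742808
  u ← -0.166107 + 0.46·0.742808 = 0.175584
t=0.920000, u=0.175584:
  k1 = f(0.920000, 0.175584) = 0.910283
  k2 = f(1.150000, 0.384949) = 1.206649
  u ← 0.175584 + 0.46·1.206649 = 0.730643
u(1.38) ≈ 0.7306

0.7306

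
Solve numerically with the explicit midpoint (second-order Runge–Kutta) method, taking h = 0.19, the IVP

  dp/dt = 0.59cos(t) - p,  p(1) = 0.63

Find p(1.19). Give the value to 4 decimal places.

Midpoint: k1 = f(t_n, p_n); k2 = f(t_n + h/2, p_n + (h/2)·k1); p_{n+1} = p_n + h·k2.
t=1.000000, p=0.630000:
  k1 = f(1.000000, 0.630000) = -0.311222
  k2 = f(1.095000, 0.600434) = -0.330187
  p ← 0.630000 + 0.19·(-0.330187) = 0.567265
p(1.19) ≈ 0.5673

0.5673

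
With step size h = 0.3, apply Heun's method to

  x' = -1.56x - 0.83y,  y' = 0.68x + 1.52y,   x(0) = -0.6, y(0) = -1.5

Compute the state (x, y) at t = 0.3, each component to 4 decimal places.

0.0016, -2.4235

Heun on (x,y): k1 = f(t_n, state_n); k2 = f(t_n + h, state_n + h·k1); state_{n+1} = state_n + (h/2)·(k1 + k2).
0.000000: (-0.600000, -1.500000)
  k1 = (2.181000, -2.688000)
  predictor → (0.054300, -2.306400)
  k2 = (1.829604, -3.468804)
  → (0.001591, -2.423521)
(x(0.3), y(0.3)) ≈ (0.0016, -2.4235)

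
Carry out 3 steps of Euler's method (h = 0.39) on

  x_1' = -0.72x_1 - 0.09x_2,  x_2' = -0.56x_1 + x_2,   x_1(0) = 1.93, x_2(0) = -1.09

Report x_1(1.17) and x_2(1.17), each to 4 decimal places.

0.8921, -4.4136

Euler on (x_1,x_2): x_1_{n+1} = x_1_n + h·x_1', x_2_{n+1} = x_2_n + h·x_2'.
0.000000: (1.930000, -1.090000); f=(-1.291500, -2.170800) → (1.426315, -1.936612)
0.390000: (1.426315, -1.936612); f=(-0.852652, -2.735348) → (1.093781, -3.003398)
0.780000: (1.093781, -3.003398); f=(-0.517216, -3.615915) → (0.892066, -4.413605)
(x_1(1.17), x_2(1.17)) ≈ (0.8921, -4.4136)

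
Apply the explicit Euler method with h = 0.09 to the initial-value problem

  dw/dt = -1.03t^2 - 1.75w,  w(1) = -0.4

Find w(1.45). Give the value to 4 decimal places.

-0.6714

Euler: w_{n+1} = w_n + h·f(t_n, w_n).
t=1.000000, w=-0.400000: f=-0.330000 → w ← -0.400000 + 0.09·(-0.330000) = -0.429700
t=1.090000, w=-0.429700: f=-0.471768 → w ← -0.429700 + 0.09·(-0.471768) = -0.472159
t=1.180000, w=-0.472159: f=-0.607894 → w ← -0.472159 + 0.09·(-0.607894) = -0.526870
t=1.270000, w=-0.526870: f=-0.739265 → w ← -0.526870 + 0.09·(-0.739265) = -0.593403
t=1.360000, w=-0.593403: f=-0.866632 → w ← -0.593403 + 0.09·(-0.866632) = -0.671400
w(1.45) ≈ -0.6714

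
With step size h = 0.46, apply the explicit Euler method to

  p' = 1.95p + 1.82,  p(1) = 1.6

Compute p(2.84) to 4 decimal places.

31.8733

Euler: p_{n+1} = p_n + h·f(x_n, p_n).
x=1.000000, p=1.600000: f=4.940000 → p ← 1.600000 + 0.46·4.940000 = 3.872400
x=1.460000, p=3.872400: f=9.371180 → p ← 3.872400 + 0.46·9.371180 = 8.183143
x=1.920000, p=8.183143: f=17.777128 → p ← 8.183143 + 0.46·17.777128 = 16.360622
x=2.380000, p=16.360622: f=33.723213 → p ← 16.360622 + 0.46·33.723213 = 31.873300
p(2.84) ≈ 31.8733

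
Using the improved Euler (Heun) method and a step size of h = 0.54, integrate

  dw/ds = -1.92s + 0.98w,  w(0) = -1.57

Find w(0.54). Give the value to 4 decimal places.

Heun: k1 = f(s_n, w_n); k2 = f(s_n + h, w_n + h·k1); w_{n+1} = w_n + (h/2)·(k1 + k2).
s=0.000000, w=-1.570000:
  k1 = f(0.000000, -1.570000) = -1.538600
  k2 = f(0.540000, -2.400844) = -3.389627
  w ← -1.570000 + (0.54/2)·(-1.538600 + (-3.389627)) = -2.900621
w(0.54) ≈ -2.9006

-2.9006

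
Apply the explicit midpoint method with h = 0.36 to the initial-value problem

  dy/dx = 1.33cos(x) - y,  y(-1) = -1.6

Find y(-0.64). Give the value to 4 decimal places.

Midpoint: k1 = f(x_n, y_n); k2 = f(x_n + h/2, y_n + (h/2)·k1); y_{n+1} = y_n + h·k2.
x=-1.000000, y=-1.600000:
  k1 = f(-1.000000, -1.600000) = 2.318602
  k2 = f(-0.820000, -1.182652) = 2.090006
  y ← -1.600000 + 0.36·2.090006 = -0.847598
y(-0.64) ≈ -0.8476

-0.8476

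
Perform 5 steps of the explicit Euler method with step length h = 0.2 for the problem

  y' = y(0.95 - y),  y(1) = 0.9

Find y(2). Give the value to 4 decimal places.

Euler: y_{n+1} = y_n + h·f(t_n, y_n).
t=1.000000, y=0.900000: f=0.045000 → y ← 0.900000 + 0.2·0.045000 = 0.909000
t=1.200000, y=0.909000: f=0.037269 → y ← 0.909000 + 0.2·0.037269 = 0.916454
t=1.400000, y=0.916454: f=0.030744 → y ← 0.916454 + 0.2·0.030744 = 0.922603
t=1.600000, y=0.922603: f=0.025277 → y ← 0.922603 + 0.2·0.025277 = 0.927658
t=1.800000, y=0.927658: f=0.020726 → y ← 0.927658 + 0.2·0.020726 = 0.931803
y(2) ≈ 0.9318

0.9318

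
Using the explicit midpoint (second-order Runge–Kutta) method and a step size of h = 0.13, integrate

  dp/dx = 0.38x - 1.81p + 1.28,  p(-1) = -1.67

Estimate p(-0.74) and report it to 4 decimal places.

-0.8521

Midpoint: k1 = f(x_n, p_n); k2 = f(x_n + h/2, p_n + (h/2)·k1); p_{n+1} = p_n + h·k2.
x=-1.000000, p=-1.670000:
  k1 = f(-1.000000, -1.670000) = 3.922700
  k2 = f(-0.935000, -1.415024) = 3.485894
  p ← -1.670000 + 0.13·3.485894 = -1.216834
x=-0.870000, p=-1.216834:
  k1 = f(-0.870000, -1.216834) = 3.151869
  k2 = f(-0.805000, -1.011962) = 2.805752
  p ← -1.216834 + 0.13·2.805752 = -0.852086
p(-0.74) ≈ -0.8521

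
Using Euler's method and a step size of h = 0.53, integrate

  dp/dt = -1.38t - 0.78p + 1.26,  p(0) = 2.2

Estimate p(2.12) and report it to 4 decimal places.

-0.0665

Euler: p_{n+1} = p_n + h·f(t_n, p_n).
t=0.000000, p=2.200000: f=-0.456000 → p ← 2.200000 + 0.53·(-0.456000) = 1.958320
t=0.530000, p=1.958320: f=-0.998890 → p ← 1.958320 + 0.53·(-0.998890) = 1.428909
t=1.060000, p=1.428909: f=-1.317349 → p ← 1.428909 + 0.53·(-1.317349) = 0.730714
t=1.590000, p=0.730714: f=-1.504157 → p ← 0.730714 + 0.53·(-1.504157) = -0.066489
p(2.12) ≈ -0.0665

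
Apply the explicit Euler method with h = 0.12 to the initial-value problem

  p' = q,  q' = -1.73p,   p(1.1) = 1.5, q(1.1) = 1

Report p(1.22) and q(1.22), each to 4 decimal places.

Euler on (p,q): p_{n+1} = p_n + h·p', q_{n+1} = q_n + h·q'.
1.100000: (1.500000, 1.000000); f=(1.000000, -2.595000) → (1.620000, 0.688600)
(p(1.22), q(1.22)) ≈ (1.6200, 0.6886)

1.6200, 0.6886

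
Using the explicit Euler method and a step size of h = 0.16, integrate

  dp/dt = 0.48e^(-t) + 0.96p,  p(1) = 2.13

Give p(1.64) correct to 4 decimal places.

3.8888

Euler: p_{n+1} = p_n + h·f(t_n, p_n).
t=1.000000, p=2.130000: f=2.221382 → p ← 2.130000 + 0.16·2.221382 = 2.485421
t=1.160000, p=2.485421: f=2.536478 → p ← 2.485421 + 0.16·2.536478 = 2.891258
t=1.320000, p=2.891258: f=2.903832 → p ← 2.891258 + 0.16·2.903832 = 3.355871
t=1.480000, p=3.355871: f=3.330902 → p ← 3.355871 + 0.16·3.330902 = 3.888815
p(1.64) ≈ 3.8888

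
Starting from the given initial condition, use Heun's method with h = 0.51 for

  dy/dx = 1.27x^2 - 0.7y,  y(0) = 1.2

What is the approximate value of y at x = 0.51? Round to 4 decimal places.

Heun: k1 = f(x_n, y_n); k2 = f(x_n + h, y_n + h·k1); y_{n+1} = y_n + (h/2)·(k1 + k2).
x=0.000000, y=1.200000:
  k1 = f(0.000000, 1.200000) = -0.840000
  k2 = f(0.510000, 0.771600) = -0.209793
  y ← 1.200000 + (0.51/2)·(-0.840000 + (-0.209793)) = 0.932303
y(0.51) ≈ 0.9323

0.9323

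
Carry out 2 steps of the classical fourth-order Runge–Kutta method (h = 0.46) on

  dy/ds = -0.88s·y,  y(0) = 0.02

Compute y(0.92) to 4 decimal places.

0.0138

RK4: k1 = f(s_n, y_n); k2 = f(s_n + h/2, y_n + (h/2)·k1); k3 = f(s_n + h/2, y_n + (h/2)·k2); k4 = f(s_n + h, y_n + h·k3); y_{n+1} = y_n + (h/6)·(k1 + 2k2 + 2k3 + k4).
s=0.000000, y=0.020000:
  k1 = f(0.000000, 0.020000) = 0.000000
  k2 = f(0.230000, 0.020000) = -0.004048
  k3 = f(0.230000, 0.019069) = -0.003860
  k4 = f(0.460000, 0.018225) = -0.007377
  y ← 0.020000 + (0.46/6)·(k1 + 2k2 + 2k3 + k4) = 0.018222
s=0.460000, y=0.018222:
  k1 = f(0.460000, 0.018222) = -0.007376
  k2 = f(0.690000, 0.016525) = -0.010034
  k3 = f(0.690000, 0.015914) = -0.009663
  k4 = f(0.920000, 0.013777) = -0.011154
  y ← 0.018222 + (0.46/6)·(k1 + 2k2 + 2k3 + k4) = 0.013781
y(0.92) ≈ 0.0138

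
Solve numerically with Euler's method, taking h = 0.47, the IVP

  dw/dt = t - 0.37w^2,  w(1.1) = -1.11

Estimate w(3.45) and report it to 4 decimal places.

Euler: w_{n+1} = w_n + h·f(t_n, w_n).
t=1.100000, w=-1.110000: f=0.644123 → w ← -1.110000 + 0.47·0.644123 = -0.807262
t=1.570000, w=-0.807262: f=1.328881 → w ← -0.807262 + 0.47·1.328881 = -0.182688
t=2.040000, w=-0.182688: f=2.027651 → w ← -0.182688 + 0.47·2.027651 = 0.770308
t=2.510000, w=0.770308: f=2.290451 → w ← 0.770308 + 0.47·2.290451 = 1.846820
t=2.980000, w=1.846820: f=1.718024 → w ← 1.846820 + 0.47·1.718024 = 2.654292
w(3.45) ≈ 2.6543

2.6543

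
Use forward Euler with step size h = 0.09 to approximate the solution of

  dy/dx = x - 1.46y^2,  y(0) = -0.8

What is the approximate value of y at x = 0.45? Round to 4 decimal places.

-1.3828

Euler: y_{n+1} = y_n + h·f(x_n, y_n).
x=0.000000, y=-0.800000: f=-0.934400 → y ← -0.800000 + 0.09·(-0.934400) = -0.884096
x=0.090000, y=-0.884096: f=-1.051174 → y ← -0.884096 + 0.09·(-1.051174) = -0.978702
x=0.180000, y=-0.978702: f=-1.218471 → y ← -0.978702 + 0.09·(-1.218471) = -1.088364
x=0.270000, y=-1.088364: f=-1.459423 → y ← -1.088364 + 0.09·(-1.459423) = -1.219712
x=0.360000, y=-1.219712: f=-1.812038 → y ← -1.219712 + 0.09·(-1.812038) = -1.382796
y(0.45) ≈ -1.3828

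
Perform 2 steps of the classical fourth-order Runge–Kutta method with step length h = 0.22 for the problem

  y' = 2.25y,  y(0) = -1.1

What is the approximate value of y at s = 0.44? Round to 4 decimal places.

RK4: k1 = f(s_n, y_n); k2 = f(s_n + h/2, y_n + (h/2)·k1); k3 = f(s_n + h/2, y_n + (h/2)·k2); k4 = f(s_n + h, y_n + h·k3); y_{n+1} = y_n + (h/6)·(k1 + 2k2 + 2k3 + k4).
s=0.000000, y=-1.100000:
  k1 = f(0.000000, -1.100000) = -2.475000
  k2 = f(0.110000, -1.372250) = -3.087563
  k3 = f(0.110000, -1.439632) = -3.239172
  k4 = f(0.220000, -1.812618) = -4.078390
  y ← -1.100000 + (0.22/6)·(k1 + 2k2 + 2k3 + k4) = -1.804251
s=0.220000, y=-1.804251:
  k1 = f(0.220000, -1.804251) = -4.059566
  k2 = f(0.330000, -2.250804) = -5.064308
  k3 = f(0.330000, -2.361325) = -5.312982
  k4 = f(0.440000, -2.973108) = -6.689492
  y ← -1.804251 + (0.22/6)·(k1 + 2k2 + 2k3 + k4) = -2.959385
y(0.44) ≈ -2.9594

-2.9594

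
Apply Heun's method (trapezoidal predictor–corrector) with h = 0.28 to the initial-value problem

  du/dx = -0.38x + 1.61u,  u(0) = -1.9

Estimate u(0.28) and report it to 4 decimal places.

Heun: k1 = f(x_n, u_n); k2 = f(x_n + h, u_n + h·k1); u_{n+1} = u_n + (h/2)·(k1 + k2).
x=0.000000, u=-1.900000:
  k1 = f(0.000000, -1.900000) = -3.059000
  k2 = f(0.280000, -2.756520) = -4.544397
  u ← -1.900000 + (0.28/2)·(-3.059000 + (-4.544397)) = -2.964476
u(0.28) ≈ -2.9645

-2.9645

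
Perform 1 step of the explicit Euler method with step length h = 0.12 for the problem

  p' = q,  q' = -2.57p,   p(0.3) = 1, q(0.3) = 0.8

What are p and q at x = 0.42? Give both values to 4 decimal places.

Euler on (p,q): p_{n+1} = p_n + h·p', q_{n+1} = q_n + h·q'.
0.300000: (1.000000, 0.800000); f=(0.800000, -2.570000) → (1.096000, 0.491600)
(p(0.42), q(0.42)) ≈ (1.0960, 0.4916)

1.0960, 0.4916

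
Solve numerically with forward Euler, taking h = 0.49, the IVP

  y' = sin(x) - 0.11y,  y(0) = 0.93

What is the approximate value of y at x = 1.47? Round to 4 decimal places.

Euler: y_{n+1} = y_n + h·f(x_n, y_n).
x=0.000000, y=0.930000: f=-0.102300 → y ← 0.930000 + 0.49·(-0.102300) = 0.879873
x=0.490000, y=0.879873: f=0.373840 → y ← 0.879873 + 0.49·0.373840 = 1.063055
x=0.980000, y=1.063055: f=0.713561 → y ← 1.063055 + 0.49·0.713561 = 1.412700
y(1.47) ≈ 1.4127

1.4127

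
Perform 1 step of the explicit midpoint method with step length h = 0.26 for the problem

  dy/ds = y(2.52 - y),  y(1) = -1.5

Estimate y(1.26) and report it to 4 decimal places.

-4.3526

Midpoint: k1 = f(s_n, y_n); k2 = f(s_n + h/2, y_n + (h/2)·k1); y_{n+1} = y_n + h·k2.
s=1.000000, y=-1.500000:
  k1 = f(1.000000, -1.500000) = -6.030000
  k2 = f(1.130000, -2.283900) = -10.971627
  y ← -1.500000 + 0.26·(-10.971627) = -4.352623
y(1.26) ≈ -4.3526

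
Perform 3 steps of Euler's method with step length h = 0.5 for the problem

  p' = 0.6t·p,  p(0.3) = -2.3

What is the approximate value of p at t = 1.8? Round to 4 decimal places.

Euler: p_{n+1} = p_n + h·f(t_n, p_n).
t=0.300000, p=-2.300000: f=-0.414000 → p ← -2.300000 + 0.5·(-0.414000) = -2.507000
t=0.800000, p=-2.507000: f=-1.203360 → p ← -2.507000 + 0.5·(-1.203360) = -3.108680
t=1.300000, p=-3.108680: f=-2.424770 → p ← -3.108680 + 0.5·(-2.424770) = -4.321065
p(1.8) ≈ -4.3211

-4.3211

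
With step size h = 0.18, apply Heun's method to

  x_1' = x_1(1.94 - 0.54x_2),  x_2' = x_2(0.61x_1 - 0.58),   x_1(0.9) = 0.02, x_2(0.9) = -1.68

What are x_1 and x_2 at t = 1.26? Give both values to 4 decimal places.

0.0525, -1.3738

Heun on (x_1,x_2): k1 = f(t_n, state_n); k2 = f(t_n + h, state_n + h·k1); state_{n+1} = state_n + (h/2)·(k1 + k2).
0.900000: (0.020000, -1.680000)
  k1 = (0.056944, 0.953904)
  predictor → (0.030250, -1.508297)
  k2 = (0.083323, 0.846981)
  → (0.032624, -1.517920)
1.080000: (0.032624, -1.517920)
  k1 = (0.090032, 0.850186)
  predictor → (0.048830, -1.364887)
  k2 = (0.130719, 0.750980)
  → (0.052492, -1.373815)
(x_1(1.26), x_2(1.26)) ≈ (0.0525, -1.3738)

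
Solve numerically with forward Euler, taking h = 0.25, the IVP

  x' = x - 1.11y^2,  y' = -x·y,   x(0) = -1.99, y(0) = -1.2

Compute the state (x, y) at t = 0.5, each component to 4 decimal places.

Euler on (x,y): x_{n+1} = x_n + h·x', y_{n+1} = y_n + h·y'.
0.000000: (-1.990000, -1.200000); f=(-3.588400, -2.388000) → (-2.887100, -1.797000)
0.250000: (-2.887100, -1.797000); f=(-6.471522, -5.188119) → (-4.504980, -3.094030)
(x(0.5), y(0.5)) ≈ (-4.5050, -3.0940)

-4.5050, -3.0940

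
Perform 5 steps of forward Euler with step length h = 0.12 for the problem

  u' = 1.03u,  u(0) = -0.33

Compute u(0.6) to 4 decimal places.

Euler: u_{n+1} = u_n + h·f(s_n, u_n).
s=0.000000, u=-0.330000: f=-0.339900 → u ← -0.330000 + 0.12·(-0.339900) = -0.370788
s=0.120000, u=-0.370788: f=-0.381912 → u ← -0.370788 + 0.12·(-0.381912) = -0.416617
s=0.240000, u=-0.416617: f=-0.429116 → u ← -0.416617 + 0.12·(-0.429116) = -0.468111
s=0.360000, u=-0.468111: f=-0.482155 → u ← -0.468111 + 0.12·(-0.482155) = -0.525970
s=0.480000, u=-0.525970: f=-0.541749 → u ← -0.525970 + 0.12·(-0.541749) = -0.590980
u(0.6) ≈ -0.5910

-0.5910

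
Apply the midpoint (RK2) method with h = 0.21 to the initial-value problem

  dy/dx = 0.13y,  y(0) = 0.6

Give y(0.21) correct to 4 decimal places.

0.6166

Midpoint: k1 = f(x_n, y_n); k2 = f(x_n + h/2, y_n + (h/2)·k1); y_{n+1} = y_n + h·k2.
x=0.000000, y=0.600000:
  k1 = f(0.000000, 0.600000) = 0.078000
  k2 = f(0.105000, 0.608190) = 0.079065
  y ← 0.600000 + 0.21·0.079065 = 0.616604
y(0.21) ≈ 0.6166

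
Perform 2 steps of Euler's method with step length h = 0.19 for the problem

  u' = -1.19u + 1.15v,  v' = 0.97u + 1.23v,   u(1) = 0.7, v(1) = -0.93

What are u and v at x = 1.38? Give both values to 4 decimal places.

0.0395, -1.1939

Euler on (u,v): u_{n+1} = u_n + h·u', v_{n+1} = v_n + h·v'.
1.000000: (0.700000, -0.930000); f=(-1.902500, -0.464900) → (0.338525, -1.018331)
1.190000: (0.338525, -1.018331); f=(-1.573925, -0.924178) → (0.039479, -1.193925)
(u(1.38), v(1.38)) ≈ (0.0395, -1.1939)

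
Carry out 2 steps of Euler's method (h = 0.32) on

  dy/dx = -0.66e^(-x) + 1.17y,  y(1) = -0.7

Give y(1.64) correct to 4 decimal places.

-1.4855

Euler: y_{n+1} = y_n + h·f(x_n, y_n).
x=1.000000, y=-0.700000: f=-1.061800 → y ← -0.700000 + 0.32·(-1.061800) = -1.039776
x=1.320000, y=-1.039776: f=-1.392847 → y ← -1.039776 + 0.32·(-1.392847) = -1.485487
y(1.64) ≈ -1.4855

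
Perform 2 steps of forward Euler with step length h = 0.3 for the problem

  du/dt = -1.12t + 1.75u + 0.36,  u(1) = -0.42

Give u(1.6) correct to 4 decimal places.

-1.6533

Euler: u_{n+1} = u_n + h·f(t_n, u_n).
t=1.000000, u=-0.420000: f=-1.495000 → u ← -0.420000 + 0.3·(-1.495000) = -0.868500
t=1.300000, u=-0.868500: f=-2.615875 → u ← -0.868500 + 0.3·(-2.615875) = -1.653263
u(1.6) ≈ -1.6533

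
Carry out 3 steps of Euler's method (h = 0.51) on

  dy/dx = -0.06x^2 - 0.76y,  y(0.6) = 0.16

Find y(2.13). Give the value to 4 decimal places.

-0.0708

Euler: y_{n+1} = y_n + h·f(x_n, y_n).
x=0.600000, y=0.160000: f=-0.143200 → y ← 0.160000 + 0.51·(-0.143200) = 0.086968
x=1.110000, y=0.086968: f=-0.140022 → y ← 0.086968 + 0.51·(-0.140022) = 0.015557
x=1.620000, y=0.015557: f=-0.169287 → y ← 0.015557 + 0.51·(-0.169287) = -0.070780
y(2.13) ≈ -0.0708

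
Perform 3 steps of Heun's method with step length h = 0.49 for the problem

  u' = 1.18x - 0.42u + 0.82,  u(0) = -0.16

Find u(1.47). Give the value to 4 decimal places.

1.8742

Heun: k1 = f(x_n, u_n); k2 = f(x_n + h, u_n + h·k1); u_{n+1} = u_n + (h/2)·(k1 + k2).
x=0.000000, u=-0.160000:
  k1 = f(0.000000, -0.160000) = 0.887200
  k2 = f(0.490000, 0.274728) = 1.282814
  u ← -0.160000 + (0.49/2)·(0.887200 + 1.282814) = 0.371653
x=0.490000, u=0.371653:
  k1 = f(0.490000, 0.371653) = 1.242106
  k2 = f(0.980000, 0.980285) = 1.564680
  u ← 0.371653 + (0.49/2)·(1.242106 + 1.564680) = 1.059316
x=0.980000, u=1.059316:
  k1 = f(0.980000, 1.059316) = 1.531487
  k2 = f(1.470000, 1.809745) = 1.794507
  u ← 1.059316 + (0.49/2)·(1.531487 + 1.794507) = 1.874185
u(1.47) ≈ 1.8742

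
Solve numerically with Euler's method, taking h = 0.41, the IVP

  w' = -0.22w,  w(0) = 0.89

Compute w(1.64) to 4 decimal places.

0.6098

Euler: w_{n+1} = w_n + h·f(s_n, w_n).
s=0.000000, w=0.890000: f=-0.195800 → w ← 0.890000 + 0.41·(-0.195800) = 0.809722
s=0.410000, w=0.809722: f=-0.178139 → w ← 0.809722 + 0.41·(-0.178139) = 0.736685
s=0.820000, w=0.736685: f=-0.162071 → w ← 0.736685 + 0.41·(-0.162071) = 0.670236
s=1.230000, w=0.670236: f=-0.147452 → w ← 0.670236 + 0.41·(-0.147452) = 0.609781
w(1.64) ≈ 0.6098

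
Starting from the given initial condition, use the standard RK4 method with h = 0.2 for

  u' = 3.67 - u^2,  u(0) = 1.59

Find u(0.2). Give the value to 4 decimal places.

RK4: k1 = f(x_n, u_n); k2 = f(x_n + h/2, u_n + (h/2)·k1); k3 = f(x_n + h/2, u_n + (h/2)·k2); k4 = f(x_n + h, u_n + h·k3); u_{n+1} = u_n + (h/6)·(k1 + 2k2 + 2k3 + k4).
x=0.000000, u=1.590000:
  k1 = f(0.000000, 1.590000) = 1.141900
  k2 = f(0.100000, 1.704190) = 0.765736
  k3 = f(0.100000, 1.666574) = 0.892532
  k4 = f(0.200000, 1.768506) = 0.542385
  u ← 1.590000 + (0.2/6)·(k1 + 2k2 + 2k3 + k4) = 1.756694
u(0.2) ≈ 1.7567

1.7567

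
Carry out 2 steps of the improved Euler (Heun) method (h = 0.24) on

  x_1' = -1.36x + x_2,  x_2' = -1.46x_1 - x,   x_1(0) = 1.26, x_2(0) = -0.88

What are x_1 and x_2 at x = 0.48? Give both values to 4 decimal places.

Heun on (x_1,x_2): k1 = f(x_n, state_n); k2 = f(x_n + h, state_n + h·k1); state_{n+1} = state_n + (h/2)·(k1 + k2).
0.000000: (1.260000, -0.880000)
  k1 = (-0.880000, -1.839600)
  predictor → (1.048800, -1.321504)
  k2 = (-1.647904, -1.771248)
  → (0.956652, -1.313302)
0.240000: (0.956652, -1.313302)
  k1 = (-1.639702, -1.636711)
  predictor → (0.563123, -1.706112)
  k2 = (-2.358912, -1.302160)
  → (0.476818, -1.665966)
(x_1(0.48), x_2(0.48)) ≈ (0.4768, -1.6660)

0.4768, -1.6660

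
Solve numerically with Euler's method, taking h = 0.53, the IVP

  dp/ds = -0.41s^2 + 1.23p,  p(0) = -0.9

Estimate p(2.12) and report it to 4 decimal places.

-7.8208

Euler: p_{n+1} = p_n + h·f(s_n, p_n).
s=0.000000, p=-0.900000: f=-1.107000 → p ← -0.900000 + 0.53·(-1.107000) = -1.486710
s=0.530000, p=-1.486710: f=-1.943822 → p ← -1.486710 + 0.53·(-1.943822) = -2.516936
s=1.060000, p=-2.516936: f=-3.556507 → p ← -2.516936 + 0.53·(-3.556507) = -4.401885
s=1.590000, p=-4.401885: f=-6.450839 → p ← -4.401885 + 0.53·(-6.450839) = -7.820829
p(2.12) ≈ -7.8208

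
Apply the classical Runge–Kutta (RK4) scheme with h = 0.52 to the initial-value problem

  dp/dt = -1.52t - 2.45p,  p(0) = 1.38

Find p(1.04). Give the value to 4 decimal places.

RK4: k1 = f(t_n, p_n); k2 = f(t_n + h/2, p_n + (h/2)·k1); k3 = f(t_n + h/2, p_n + (h/2)·k2); k4 = f(t_n + h, p_n + h·k3); p_{n+1} = p_n + (h/6)·(k1 + 2k2 + 2k3 + k4).
t=0.000000, p=1.380000:
  k1 = f(0.000000, 1.380000) = -3.381000
  k2 = f(0.260000, 0.500940) = -1.622503
  k3 = f(0.260000, 0.958149) = -2.742666
  k4 = f(0.520000, -0.046186) = -0.677244
  p ← 1.380000 + (0.52/6)·(k1 + 2k2 + 2k3 + k4) = 0.271656
t=0.520000, p=0.271656:
  k1 = f(0.520000, 0.271656) = -1.455958
  k2 = f(0.780000, -0.106893) = -0.923713
  k3 = f(0.780000, 0.031491) = -1.262753
  k4 = f(1.040000, -0.384975) = -0.637611
  p ← 0.271656 + (0.52/6)·(k1 + 2k2 + 2k3 + k4) = -0.288774
p(1.04) ≈ -0.2888

-0.2888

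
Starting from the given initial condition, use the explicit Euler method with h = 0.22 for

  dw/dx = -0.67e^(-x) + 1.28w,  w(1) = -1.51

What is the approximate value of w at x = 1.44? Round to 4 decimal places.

-2.5932

Euler: w_{n+1} = w_n + h·f(x_n, w_n).
x=1.000000, w=-1.510000: f=-2.179279 → w ← -1.510000 + 0.22·(-2.179279) = -1.989441
x=1.220000, w=-1.989441: f=-2.744289 → w ← -1.989441 + 0.22·(-2.744289) = -2.593185
w(1.44) ≈ -2.5932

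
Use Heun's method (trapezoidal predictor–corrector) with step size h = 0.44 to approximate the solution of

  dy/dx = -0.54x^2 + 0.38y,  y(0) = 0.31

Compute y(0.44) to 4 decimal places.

Heun: k1 = f(x_n, y_n); k2 = f(x_n + h, y_n + h·k1); y_{n+1} = y_n + (h/2)·(k1 + k2).
x=0.000000, y=0.310000:
  k1 = f(0.000000, 0.310000) = 0.117800
  k2 = f(0.440000, 0.361832) = 0.032952
  y ← 0.310000 + (0.44/2)·(0.117800 + 0.032952) = 0.343165
y(0.44) ≈ 0.3432

0.3432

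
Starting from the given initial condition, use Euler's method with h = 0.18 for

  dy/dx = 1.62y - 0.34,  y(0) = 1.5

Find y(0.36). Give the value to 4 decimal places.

2.3621

Euler: y_{n+1} = y_n + h·f(x_n, y_n).
x=0.000000, y=1.500000: f=2.090000 → y ← 1.500000 + 0.18·2.090000 = 1.876200
x=0.180000, y=1.876200: f=2.699444 → y ← 1.876200 + 0.18·2.699444 = 2.362100
y(0.36) ≈ 2.3621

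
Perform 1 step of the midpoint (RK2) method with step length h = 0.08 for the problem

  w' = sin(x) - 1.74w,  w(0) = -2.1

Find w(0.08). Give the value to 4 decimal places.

Midpoint: k1 = f(x_n, w_n); k2 = f(x_n + h/2, w_n + (h/2)·k1); w_{n+1} = w_n + h·k2.
x=0.000000, w=-2.100000:
  k1 = f(0.000000, -2.100000) = 3.654000
  k2 = f(0.040000, -1.953840) = 3.439671
  w ← -2.100000 + 0.08·3.439671 = -1.824826
w(0.08) ≈ -1.8248

-1.8248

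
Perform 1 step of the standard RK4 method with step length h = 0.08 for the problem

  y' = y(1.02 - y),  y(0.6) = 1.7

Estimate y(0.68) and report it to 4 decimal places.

RK4: k1 = f(x_n, y_n); k2 = f(x_n + h/2, y_n + (h/2)·k1); k3 = f(x_n + h/2, y_n + (h/2)·k2); k4 = f(x_n + h, y_n + h·k3); y_{n+1} = y_n + (h/6)·(k1 + 2k2 + 2k3 + k4).
x=0.600000, y=1.700000:
  k1 = f(0.600000, 1.700000) = -1.156000
  k2 = f(0.640000, 1.653760) = -1.048087
  k3 = f(0.640000, 1.658077) = -1.057980
  k4 = f(0.680000, 1.615362) = -0.961724
  y ← 1.700000 + (0.08/6)·(k1 + 2k2 + 2k3 + k4) = 1.615602
y(0.68) ≈ 1.6156

1.6156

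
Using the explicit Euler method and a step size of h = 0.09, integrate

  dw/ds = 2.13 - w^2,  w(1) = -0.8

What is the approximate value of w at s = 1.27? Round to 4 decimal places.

Euler: w_{n+1} = w_n + h·f(s_n, w_n).
s=1.000000, w=-0.800000: f=1.490000 → w ← -0.800000 + 0.09·1.490000 = -0.665900
s=1.090000, w=-0.665900: f=1.686577 → w ← -0.665900 + 0.09·1.686577 = -0.514108
s=1.180000, w=-0.514108: f=1.865693 → w ← -0.514108 + 0.09·1.865693 = -0.346196
w(1.27) ≈ -0.3462

-0.3462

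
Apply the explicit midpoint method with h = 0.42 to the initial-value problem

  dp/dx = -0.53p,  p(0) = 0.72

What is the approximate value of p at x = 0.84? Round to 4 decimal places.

0.4633

Midpoint: k1 = f(x_n, p_n); k2 = f(x_n + h/2, p_n + (h/2)·k1); p_{n+1} = p_n + h·k2.
x=0.000000, p=0.720000:
  k1 = f(0.000000, 0.720000) = -0.381600
  k2 = f(0.210000, 0.639864) = -0.339128
  p ← 0.720000 + 0.42·(-0.339128) = 0.577566
x=0.420000, p=0.577566:
  k1 = f(0.420000, 0.577566) = -0.306110
  k2 = f(0.630000, 0.513283) = -0.272040
  p ← 0.577566 + 0.42·(-0.272040) = 0.463309
p(0.84) ≈ 0.4633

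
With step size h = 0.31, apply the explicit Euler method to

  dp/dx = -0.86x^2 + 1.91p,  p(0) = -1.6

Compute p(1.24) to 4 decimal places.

Euler: p_{n+1} = p_n + h·f(x_n, p_n).
x=0.000000, p=-1.600000: f=-3.056000 → p ← -1.600000 + 0.31·(-3.056000) = -2.547360
x=0.310000, p=-2.547360: f=-4.948104 → p ← -2.547360 + 0.31·(-4.948104) = -4.081272
x=0.620000, p=-4.081272: f=-8.125814 → p ← -4.081272 + 0.31·(-8.125814) = -6.600274
x=0.930000, p=-6.600274: f=-13.350338 → p ← -6.600274 + 0.31·(-13.350338) = -10.738879
p(1.24) ≈ -10.7389

-10.7389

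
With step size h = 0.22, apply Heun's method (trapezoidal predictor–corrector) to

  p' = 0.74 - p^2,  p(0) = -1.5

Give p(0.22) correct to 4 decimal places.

-1.9540

Heun: k1 = f(t_n, p_n); k2 = f(t_n + h, p_n + h·k1); p_{n+1} = p_n + (h/2)·(k1 + k2).
t=0.000000, p=-1.500000:
  k1 = f(0.000000, -1.500000) = -1.510000
  k2 = f(0.220000, -1.832200) = -2.616957
  p ← -1.500000 + (0.22/2)·(-1.510000 + (-2.616957)) = -1.953965
p(0.22) ≈ -1.9540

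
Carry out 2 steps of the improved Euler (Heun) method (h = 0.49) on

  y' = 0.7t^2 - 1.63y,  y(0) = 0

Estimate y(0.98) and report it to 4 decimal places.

Heun: k1 = f(t_n, y_n); k2 = f(t_n + h, y_n + h·k1); y_{n+1} = y_n + (h/2)·(k1 + k2).
t=0.000000, y=0.000000:
  k1 = f(0.000000, 0.000000) = 0.000000
  k2 = f(0.490000, 0.000000) = 0.168070
  y ← 0.000000 + (0.49/2)·(0.000000 + 0.168070) = 0.041177
t=0.490000, y=0.041177:
  k1 = f(0.490000, 0.041177) = 0.100951
  k2 = f(0.980000, 0.090643) = 0.524531
  y ← 0.041177 + (0.49/2)·(0.100951 + 0.524531) = 0.194420
y(0.98) ≈ 0.1944

0.1944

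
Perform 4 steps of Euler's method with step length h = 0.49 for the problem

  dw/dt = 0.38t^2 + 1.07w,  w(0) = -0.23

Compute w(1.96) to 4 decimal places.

Euler: w_{n+1} = w_n + h·f(t_n, w_n).
t=0.000000, w=-0.230000: f=-0.246100 → w ← -0.230000 + 0.49·(-0.246100) = -0.350589
t=0.490000, w=-0.350589: f=-0.283892 → w ← -0.350589 + 0.49·(-0.283892) = -0.489696
t=0.980000, w=-0.489696: f=-0.159023 → w ← -0.489696 + 0.49·(-0.159023) = -0.567617
t=1.470000, w=-0.567617: f=0.213791 → w ← -0.567617 + 0.49·0.213791 = -0.462860
w(1.96) ≈ -0.4629

-0.4629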